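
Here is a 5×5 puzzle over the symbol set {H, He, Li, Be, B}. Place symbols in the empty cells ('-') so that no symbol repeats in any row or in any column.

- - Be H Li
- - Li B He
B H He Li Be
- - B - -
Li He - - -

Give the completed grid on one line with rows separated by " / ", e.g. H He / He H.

He B Be H Li / H Be Li B He / B H He Li Be / Be Li B He H / Li He H Be B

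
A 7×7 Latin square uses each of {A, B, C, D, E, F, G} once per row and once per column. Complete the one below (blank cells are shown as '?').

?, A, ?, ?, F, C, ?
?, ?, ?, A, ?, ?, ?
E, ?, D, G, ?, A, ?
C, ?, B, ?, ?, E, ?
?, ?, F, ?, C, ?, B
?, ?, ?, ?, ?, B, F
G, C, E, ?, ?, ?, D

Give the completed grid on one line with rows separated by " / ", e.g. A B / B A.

row 1 has {A,C,F}; column 3 has {B,D,E,F} — only G is left for (r1,c3).
row 1 has {A,C,F,G}; column 7 has {B,D,F} — only E is left for (r1,c7).
row 2 has {A}; column 3 has {B,D,E,F,G} — only C is left for (r2,c3).
row 2 has {A,C}; column 7 has {B,D,E,F} — only G is left for (r2,c7).
row 3 has {A,D,E,G}; column 5 has {C,F} — only B is left for (r3,c5).
row 3 has {A,B,D,E,G}; column 7 has {B,D,E,F,G} — only C is left for (r3,c7).
row 4 has {B,C,E}; column 7 has {B,C,D,E,F,G} — only A is left for (r4,c7).
row 6 has {B,F}; column 3 has {B,C,D,E,F,G} — only A is left for (r6,c3).
row 7 has {C,D,E,G}; column 5 has {B,C,F} — only A is left for (r7,c5).
row 7 has {A,C,D,E,G}; column 6 has {A,B,C,E} — only F is left for (r7,c6).
row 2 has {A,C,G}; column 6 has {A,B,C,E,F} — only D is left for (r2,c6).
row 3 has {A,B,C,D,E,G}; column 2 has {A,C} — only F is left for (r3,c2).
row 5 has {B,C,F}; column 6 has {A,B,C,D,E,F} — only G is left for (r5,c6).
row 6 has {A,B,F}; column 1 has {C,E,G} — only D is left for (r6,c1).
row 7 has {A,C,D,E,F,G}; column 4 has {A,G} — only B is left for (r7,c4).
row 1 has {A,C,E,F,G}; column 1 has {C,D,E,G} — only B is left for (r1,c1).
row 1 has {A,B,C,E,F,G}; column 4 has {A,B,G} — only D is left for (r1,c4).
row 2 has {A,C,D,G}; column 1 has {B,C,D,E,G} — only F is left for (r2,c1).
row 2 has {A,C,D,F,G}; column 5 has {A,B,C,F} — only E is left for (r2,c5).
row 4 has {A,B,C,E}; column 4 has {A,B,D,G} — only F is left for (r4,c4).
row 5 has {B,C,F,G}; column 1 has {B,C,D,E,F,G} — only A is left for (r5,c1).
row 5 has {A,B,C,F,G}; column 4 has {A,B,D,F,G} — only E is left for (r5,c4).
row 6 has {A,B,D,F}; column 4 has {A,B,D,E,F,G} — only C is left for (r6,c4).
row 6 has {A,B,C,D,F}; column 5 has {A,B,C,E,F} — only G is left for (r6,c5).
row 2 has {A,C,D,E,F,G}; column 2 has {A,C,F} — only B is left for (r2,c2).
row 4 has {A,B,C,E,F}; column 5 has {A,B,C,E,F,G} — only D is left for (r4,c5).
row 5 has {A,B,C,E,F,G}; column 2 has {A,B,C,F} — only D is left for (r5,c2).
row 6 has {A,B,C,D,F,G}; column 2 has {A,B,C,D,F} — only E is left for (r6,c2).
row 4 has {A,B,C,D,E,F}; column 2 has {A,B,C,D,E,F} — only G is left for (r4,c2).

B A G D F C E / F B C A E D G / E F D G B A C / C G B F D E A / A D F E C G B / D E A C G B F / G C E B A F D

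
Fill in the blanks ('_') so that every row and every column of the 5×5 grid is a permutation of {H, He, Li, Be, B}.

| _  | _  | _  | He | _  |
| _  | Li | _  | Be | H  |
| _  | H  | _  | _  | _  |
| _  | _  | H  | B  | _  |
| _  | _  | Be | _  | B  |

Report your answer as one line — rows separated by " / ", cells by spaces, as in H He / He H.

At row 3, column 4: row 3 has {H}; column 4 has {He,Be,B}; that leaves Li.
At row 5, column 2: row 5 has {Be,B}; column 2 has {H,Li}; that leaves He.
At row 5, column 4: row 5 has {He,Be,B}; column 4 has {He,Li,Be,B}; that leaves H.
At row 4, column 2: row 4 has {H,B}; column 2 has {H,He,Li}; that leaves Be.
At row 5, column 1: row 5 has {H,He,Be,B}; column 1 is empty so far; that leaves Li.
At row 1, column 2: row 1 has {He}; column 2 has {H,He,Li,Be}; that leaves B.
At row 1, column 3: row 1 has {He,B}; column 3 has {H,Be}; that leaves Li.
At row 1, column 5: row 1 has {He,Li,B}; column 5 has {H,B}; that leaves Be.
At row 3, column 5: row 3 has {H,Li}; column 5 has {H,Be,B}; that leaves He.
At row 4, column 1: row 4 has {H,Be,B}; column 1 has {Li}; that leaves He.
At row 4, column 5: row 4 has {H,He,Be,B}; column 5 has {H,He,Be,B}; that leaves Li.
At row 1, column 1: row 1 has {He,Li,Be,B}; column 1 has {He,Li}; that leaves H.
At row 2, column 1: row 2 has {H,Li,Be}; column 1 has {H,He,Li}; that leaves B.
At row 2, column 3: row 2 has {H,Li,Be,B}; column 3 has {H,Li,Be}; that leaves He.
At row 3, column 1: row 3 has {H,He,Li}; column 1 has {H,He,Li,B}; that leaves Be.
At row 3, column 3: row 3 has {H,He,Li,Be}; column 3 has {H,He,Li,Be}; that leaves B.

H B Li He Be / B Li He Be H / Be H B Li He / He Be H B Li / Li He Be H B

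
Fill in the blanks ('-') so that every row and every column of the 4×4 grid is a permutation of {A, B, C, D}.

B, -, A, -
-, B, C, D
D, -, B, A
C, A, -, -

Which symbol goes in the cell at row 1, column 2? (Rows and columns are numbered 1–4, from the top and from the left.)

D

(r1,c4) = C
(r2,c1) = A
(r3,c2) = C
(r4,c3) = D
(r4,c4) = B
(r1,c2) = D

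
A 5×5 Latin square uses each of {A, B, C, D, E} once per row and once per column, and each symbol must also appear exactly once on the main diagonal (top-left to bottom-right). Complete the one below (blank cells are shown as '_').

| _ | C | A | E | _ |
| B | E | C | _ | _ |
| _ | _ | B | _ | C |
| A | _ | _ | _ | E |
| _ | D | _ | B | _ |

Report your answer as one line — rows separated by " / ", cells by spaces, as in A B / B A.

D C A E B / B E C A D / E A B D C / A B D C E / C D E B A

row 1 has {A,C,E}; column 1 has {A,B}; the diagonal has {B,E} — only D is left for (r1,c1).
row 1 has {A,C,D,E}; column 5 has {C,E} — only B is left for (r1,c5).
row 3 has {B,C}; column 1 has {A,B,D} — only E is left for (r3,c1).
row 3 has {B,C,E}; column 2 has {C,D,E} — only A is left for (r3,c2).
row 3 has {A,B,C,E}; column 4 has {B,E} — only D is left for (r3,c4).
row 4 has {A,E}; column 2 has {A,C,D,E} — only B is left for (r4,c2).
row 4 has {A,B,E}; column 3 has {A,B,C} — only D is left for (r4,c3).
row 4 has {A,B,D,E}; column 4 has {B,D,E}; the diagonal has {B,D,E} — only C is left for (r4,c4).
row 5 has {B,D}; column 1 has {A,B,D,E} — only C is left for (r5,c1).
row 5 has {B,C,D}; column 3 has {A,B,C,D} — only E is left for (r5,c3).
row 5 has {B,C,D,E}; column 5 has {B,C,E}; the diagonal has {B,C,D,E} — only A is left for (r5,c5).
row 2 has {B,C,E}; column 4 has {B,C,D,E} — only A is left for (r2,c4).
row 2 has {A,B,C,E}; column 5 has {A,B,C,E} — only D is left for (r2,c5).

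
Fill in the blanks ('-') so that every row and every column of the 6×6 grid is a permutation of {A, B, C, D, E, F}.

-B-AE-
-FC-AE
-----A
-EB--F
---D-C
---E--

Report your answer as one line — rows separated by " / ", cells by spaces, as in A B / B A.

C B F A E D / D F C B A E / E C D F B A / A E B C D F / B A E D F C / F D A E C B

(r1,c6): row 1 has {A,B,E}; column 6 has {A,C,E,F}, so it must be D.
(r2,c4): row 2 has {A,C,E,F}; column 4 has {A,D,E}, so it must be B.
(r4,c4): row 4 has {B,E,F}; column 4 has {A,B,D,E}, so it must be C.
(r4,c5): row 4 has {B,C,E,F}; column 5 has {A,E}, so it must be D.
(r5,c2): row 5 has {C,D}; column 2 has {B,E,F}, so it must be A.
(r6,c6): row 6 has {E}; column 6 has {A,C,D,E,F}, so it must be B.
(r1,c3): row 1 has {A,B,D,E}; column 3 has {B,C}, so it must be F.
(r2,c1): row 2 has {A,B,C,E,F}; column 1 is empty so far, so it must be D.
(r3,c4): row 3 has {A}; column 4 has {A,B,C,D,E}, so it must be F.
(r4,c1): row 4 has {B,C,D,E,F}; column 1 has {D}, so it must be A.
(r5,c3): row 5 has {A,C,D}; column 3 has {B,C,F}, so it must be E.
(r1,c1): row 1 has {A,B,D,E,F}; column 1 has {A,D}, so it must be C.
(r3,c3): row 3 has {A,F}; column 3 has {B,C,E,F}, so it must be D.
(r6,c1): row 6 has {B,E}; column 1 has {A,C,D}, so it must be F.
(r6,c3): row 6 has {B,E,F}; column 3 has {B,C,D,E,F}, so it must be A.
(r6,c5): row 6 has {A,B,E,F}; column 5 has {A,D,E}, so it must be C.
(r3,c2): row 3 has {A,D,F}; column 2 has {A,B,E,F}, so it must be C.
(r3,c5): row 3 has {A,C,D,F}; column 5 has {A,C,D,E}, so it must be B.
(r5,c1): row 5 has {A,C,D,E}; column 1 has {A,C,D,F}, so it must be B.
(r5,c5): row 5 has {A,B,C,D,E}; column 5 has {A,B,C,D,E}, so it must be F.
(r6,c2): row 6 has {A,B,C,E,F}; column 2 has {A,B,C,E,F}, so it must be D.
(r3,c1): row 3 has {A,B,C,D,F}; column 1 has {A,B,C,D,F}, so it must be E.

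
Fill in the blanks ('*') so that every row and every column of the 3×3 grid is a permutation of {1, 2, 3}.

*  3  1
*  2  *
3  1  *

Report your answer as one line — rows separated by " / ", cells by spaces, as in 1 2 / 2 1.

row 1 has {1,3}; column 1 has {3} — only 2 is left for (r1,c1).
row 2 has {2}; column 1 has {2,3} — only 1 is left for (r2,c1).
row 2 has {1,2}; column 3 has {1} — only 3 is left for (r2,c3).
row 3 has {1,3}; column 3 has {1,3} — only 2 is left for (r3,c3).

2 3 1 / 1 2 3 / 3 1 2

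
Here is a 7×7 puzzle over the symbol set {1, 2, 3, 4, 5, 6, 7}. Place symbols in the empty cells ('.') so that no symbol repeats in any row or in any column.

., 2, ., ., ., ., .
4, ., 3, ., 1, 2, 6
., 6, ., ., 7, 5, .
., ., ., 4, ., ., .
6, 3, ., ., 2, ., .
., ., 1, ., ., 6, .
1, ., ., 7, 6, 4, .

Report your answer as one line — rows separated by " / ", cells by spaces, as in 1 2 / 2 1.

3 2 7 6 4 1 5 / 4 7 3 5 1 2 6 / 2 6 4 3 7 5 1 / 7 1 6 4 5 3 2 / 6 3 5 1 2 7 4 / 5 4 1 2 3 6 7 / 1 5 2 7 6 4 3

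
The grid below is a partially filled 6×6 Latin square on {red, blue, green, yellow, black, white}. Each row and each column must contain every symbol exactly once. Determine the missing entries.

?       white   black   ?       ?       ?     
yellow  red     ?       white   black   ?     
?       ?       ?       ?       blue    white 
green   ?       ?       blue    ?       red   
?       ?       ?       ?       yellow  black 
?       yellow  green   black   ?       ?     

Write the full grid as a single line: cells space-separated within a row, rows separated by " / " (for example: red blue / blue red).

blue white black red green yellow / yellow red blue white black green / black green red yellow blue white / green black yellow blue white red / red blue white green yellow black / white yellow green black red blue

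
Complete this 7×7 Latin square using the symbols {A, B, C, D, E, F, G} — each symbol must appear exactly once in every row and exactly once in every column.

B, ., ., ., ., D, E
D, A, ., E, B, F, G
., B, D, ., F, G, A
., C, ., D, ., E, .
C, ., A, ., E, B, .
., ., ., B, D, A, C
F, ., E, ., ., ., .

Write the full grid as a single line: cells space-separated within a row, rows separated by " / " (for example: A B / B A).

B F G A C D E / D A C E B F G / E B D C F G A / A C B D G E F / C G A F E B D / G E F B D A C / F D E G A C B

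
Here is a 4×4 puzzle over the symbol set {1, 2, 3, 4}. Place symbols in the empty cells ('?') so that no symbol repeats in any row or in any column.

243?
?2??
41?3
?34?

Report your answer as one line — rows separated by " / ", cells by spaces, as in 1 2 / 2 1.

2 4 3 1 / 3 2 1 4 / 4 1 2 3 / 1 3 4 2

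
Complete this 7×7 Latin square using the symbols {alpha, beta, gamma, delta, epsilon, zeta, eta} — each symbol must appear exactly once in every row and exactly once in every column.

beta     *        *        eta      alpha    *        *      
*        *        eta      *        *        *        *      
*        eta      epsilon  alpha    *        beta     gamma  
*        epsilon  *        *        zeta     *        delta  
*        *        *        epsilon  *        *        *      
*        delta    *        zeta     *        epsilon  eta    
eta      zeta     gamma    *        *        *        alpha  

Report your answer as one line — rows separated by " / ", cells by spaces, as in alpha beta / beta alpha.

(r1,c2) = gamma
(r3,c5) = delta
(r7,c6) = delta
(r1,c6) = zeta
(r1,c7) = epsilon
(r3,c1) = zeta
(r7,c4) = beta
(r7,c5) = epsilon
(r1,c3) = delta
(r4,c4) = gamma
(r2,c4) = delta
(r4,c1) = alpha
(r4,c3) = beta
(r4,c6) = eta
(r6,c1) = gamma
(r6,c3) = alpha
(r6,c5) = beta
(r2,c1) = epsilon
(r2,c5) = gamma
(r2,c6) = alpha
(r5,c1) = delta
(r5,c3) = zeta
(r5,c5) = eta
(r5,c6) = gamma
(r5,c7) = beta
(r2,c2) = beta
(r2,c7) = zeta
(r5,c2) = alpha

beta gamma delta eta alpha zeta epsilon / epsilon beta eta delta gamma alpha zeta / zeta eta epsilon alpha delta beta gamma / alpha epsilon beta gamma zeta eta delta / delta alpha zeta epsilon eta gamma beta / gamma delta alpha zeta beta epsilon eta / eta zeta gamma beta epsilon delta alpha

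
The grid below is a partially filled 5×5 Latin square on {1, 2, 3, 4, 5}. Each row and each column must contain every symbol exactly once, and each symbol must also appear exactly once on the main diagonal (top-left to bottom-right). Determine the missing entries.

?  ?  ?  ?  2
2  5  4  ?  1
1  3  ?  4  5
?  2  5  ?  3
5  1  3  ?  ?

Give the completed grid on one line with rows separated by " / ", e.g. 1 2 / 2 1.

Cell (r1,c2): row 1 has {2}; column 2 has {1,2,3,5} → 4.
Cell (r1,c3): row 1 has {2,4}; column 3 has {3,4,5} → 1.
Cell (r2,c4): row 2 has {1,2,4,5}; column 4 has {4} → 3.
Cell (r3,c3): row 3 has {1,3,4,5}; column 3 has {1,3,4,5}; the diagonal has {5} → 2.
Cell (r4,c1): row 4 has {2,3,5}; column 1 has {1,2,5} → 4.
Cell (r4,c4): row 4 has {2,3,4,5}; column 4 has {3,4}; the diagonal has {2,5} → 1.
Cell (r5,c4): row 5 has {1,3,5}; column 4 has {1,3,4} → 2.
Cell (r5,c5): row 5 has {1,2,3,5}; column 5 has {1,2,3,5}; the diagonal has {1,2,5} → 4.
Cell (r1,c1): row 1 has {1,2,4}; column 1 has {1,2,4,5}; the diagonal has {1,2,4,5} → 3.
Cell (r1,c4): row 1 has {1,2,3,4}; column 4 has {1,2,3,4} → 5.

3 4 1 5 2 / 2 5 4 3 1 / 1 3 2 4 5 / 4 2 5 1 3 / 5 1 3 2 4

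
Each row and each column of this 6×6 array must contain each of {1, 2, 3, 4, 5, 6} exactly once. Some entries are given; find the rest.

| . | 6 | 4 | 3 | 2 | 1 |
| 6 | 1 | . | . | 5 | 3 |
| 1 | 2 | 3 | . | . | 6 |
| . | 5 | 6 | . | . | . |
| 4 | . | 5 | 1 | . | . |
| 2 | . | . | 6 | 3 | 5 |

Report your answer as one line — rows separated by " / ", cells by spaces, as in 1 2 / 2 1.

5 6 4 3 2 1 / 6 1 2 4 5 3 / 1 2 3 5 4 6 / 3 5 6 2 1 4 / 4 3 5 1 6 2 / 2 4 1 6 3 5

(r1,c1): row 1 has {1,2,3,4,6}; column 1 has {1,2,4,6}, so it must be 5.
(r2,c3): row 2 has {1,3,5,6}; column 3 has {3,4,5,6}, so it must be 2.
(r2,c4): row 2 has {1,2,3,5,6}; column 4 has {1,3,6}, so it must be 4.
(r3,c4): row 3 has {1,2,3,6}; column 4 has {1,3,4,6}, so it must be 5.
(r3,c5): row 3 has {1,2,3,5,6}; column 5 has {2,3,5}, so it must be 4.
(r4,c1): row 4 has {5,6}; column 1 has {1,2,4,5,6}, so it must be 3.
(r4,c4): row 4 has {3,5,6}; column 4 has {1,3,4,5,6}, so it must be 2.
(r4,c5): row 4 has {2,3,5,6}; column 5 has {2,3,4,5}, so it must be 1.
(r4,c6): row 4 has {1,2,3,5,6}; column 6 has {1,3,5,6}, so it must be 4.
(r5,c2): row 5 has {1,4,5}; column 2 has {1,2,5,6}, so it must be 3.
(r5,c5): row 5 has {1,3,4,5}; column 5 has {1,2,3,4,5}, so it must be 6.
(r5,c6): row 5 has {1,3,4,5,6}; column 6 has {1,3,4,5,6}, so it must be 2.
(r6,c2): row 6 has {2,3,5,6}; column 2 has {1,2,3,5,6}, so it must be 4.
(r6,c3): row 6 has {2,3,4,5,6}; column 3 has {2,3,4,5,6}, so it must be 1.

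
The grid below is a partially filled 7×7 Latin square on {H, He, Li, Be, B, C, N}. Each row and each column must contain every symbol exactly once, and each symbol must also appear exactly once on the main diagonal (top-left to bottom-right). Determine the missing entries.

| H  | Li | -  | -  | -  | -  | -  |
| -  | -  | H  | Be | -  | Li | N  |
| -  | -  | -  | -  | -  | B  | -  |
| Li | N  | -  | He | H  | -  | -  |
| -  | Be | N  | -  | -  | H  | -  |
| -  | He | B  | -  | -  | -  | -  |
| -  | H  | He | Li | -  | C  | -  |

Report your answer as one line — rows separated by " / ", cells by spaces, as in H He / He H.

H Li Be N B He C / C B H Be He Li N / N C Li H Be B He / Li N C He H Be B / He Be N B C H Li / Be He B C Li N H / B H He Li N C Be

(r3,c2): row 3 has {B}; column 2 has {H,He,Li,Be,N}, so it must be C.
(r4,c6): row 4 has {H,He,Li,N}; column 6 has {H,Li,B,C}, so it must be Be.
(r6,c6): row 6 has {He,B}; column 6 has {H,Li,Be,B,C}; the diagonal has {H,He}, so it must be N.
(r1,c6): row 1 has {H,Li}; column 6 has {H,Li,Be,B,C,N}, so it must be He.
(r2,c2): row 2 has {H,Li,Be,N}; column 2 has {H,He,Li,Be,C,N}; the diagonal has {H,He,N}, so it must be B.
(r4,c3): row 4 has {H,He,Li,Be,N}; column 3 has {H,He,B,N}, so it must be C.
(r4,c7): row 4 has {H,He,Li,Be,C,N}; column 7 has {N}, so it must be B.
(r7,c7): row 7 has {H,He,Li,C}; column 7 has {B,N}; the diagonal has {H,He,B,N}, so it must be Be.
(r1,c3): row 1 has {H,He,Li}; column 3 has {H,He,B,C,N}, so it must be Be.
(r1,c7): row 1 has {H,He,Li,Be}; column 7 has {Be,B,N}, so it must be C.
(r3,c3): row 3 has {B,C}; column 3 has {H,He,Be,B,C,N}; the diagonal has {H,He,Be,B,N}, so it must be Li.
(r5,c5): row 5 has {H,Be,N}; column 5 has {H}; the diagonal has {H,He,Li,Be,B,N}, so it must be C.
(r2,c5): row 2 has {H,Li,Be,B,N}; column 5 has {H,C}, so it must be He.
(r5,c4): row 5 has {H,Be,C,N}; column 4 has {He,Li,Be}, so it must be B.
(r1,c4): row 1 has {H,He,Li,Be,C}; column 4 has {He,Li,Be,B}, so it must be N.
(r1,c5): row 1 has {H,He,Li,Be,C,N}; column 5 has {H,He,C}, so it must be B.
(r2,c1): row 2 has {H,He,Li,Be,B,N}; column 1 has {H,Li}, so it must be C.
(r3,c4): row 3 has {Li,B,C}; column 4 has {He,Li,Be,B,N}, so it must be H.
(r3,c7): row 3 has {H,Li,B,C}; column 7 has {Be,B,C,N}, so it must be He.
(r5,c1): row 5 has {H,Be,B,C,N}; column 1 has {H,Li,C}, so it must be He.
(r5,c7): row 5 has {H,He,Be,B,C,N}; column 7 has {He,Be,B,C,N}, so it must be Li.
(r6,c1): row 6 has {He,B,N}; column 1 has {H,He,Li,C}, so it must be Be.
(r6,c4): row 6 has {He,Be,B,N}; column 4 has {H,He,Li,Be,B,N}, so it must be C.
(r6,c5): row 6 has {He,Be,B,C,N}; column 5 has {H,He,B,C}, so it must be Li.
(r6,c7): row 6 has {He,Li,Be,B,C,N}; column 7 has {He,Li,Be,B,C,N}, so it must be H.
(r7,c5): row 7 has {H,He,Li,Be,C}; column 5 has {H,He,Li,B,C}, so it must be N.
(r3,c1): row 3 has {H,He,Li,B,C}; column 1 has {H,He,Li,Be,C}, so it must be N.
(r3,c5): row 3 has {H,He,Li,B,C,N}; column 5 has {H,He,Li,B,C,N}, so it must be Be.
(r7,c1): row 7 has {H,He,Li,Be,C,N}; column 1 has {H,He,Li,Be,C,N}, so it must be B.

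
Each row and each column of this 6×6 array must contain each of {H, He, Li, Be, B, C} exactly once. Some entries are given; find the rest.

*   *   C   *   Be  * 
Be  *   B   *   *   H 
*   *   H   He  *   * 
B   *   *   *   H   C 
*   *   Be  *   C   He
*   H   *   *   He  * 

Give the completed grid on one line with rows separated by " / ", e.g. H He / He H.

At row 2, column 5: row 2 has {H,Be,B}; column 5 has {H,He,Be,C}; that leaves Li.
At row 3, column 5: row 3 has {H,He}; column 5 has {H,He,Li,Be,C}; that leaves B.
At row 6, column 3: row 6 has {H,He}; column 3 has {H,Be,B,C}; that leaves Li.
At row 2, column 4: row 2 has {H,Li,Be,B}; column 4 has {He}; that leaves C.
At row 4, column 3: row 4 has {H,B,C}; column 3 has {H,Li,Be,B,C}; that leaves He.
At row 6, column 1: row 6 has {H,He,Li}; column 1 has {Be,B}; that leaves C.
At row 2, column 2: row 2 has {H,Li,Be,B,C}; column 2 has {H}; that leaves He.
At row 3, column 1: row 3 has {H,He,B}; column 1 has {Be,B,C}; that leaves Li.
At row 3, column 6: row 3 has {H,He,Li,B}; column 6 has {H,He,C}; that leaves Be.
At row 5, column 1: row 5 has {He,Be,C}; column 1 has {Li,Be,B,C}; that leaves H.
At row 6, column 6: row 6 has {H,He,Li,C}; column 6 has {H,He,Be,C}; that leaves B.
At row 1, column 1: row 1 has {Be,C}; column 1 has {H,Li,Be,B,C}; that leaves He.
At row 1, column 6: row 1 has {He,Be,C}; column 6 has {H,He,Be,B,C}; that leaves Li.
At row 3, column 2: row 3 has {H,He,Li,Be,B}; column 2 has {H,He}; that leaves C.
At row 6, column 4: row 6 has {H,He,Li,B,C}; column 4 has {He,C}; that leaves Be.
At row 1, column 2: row 1 has {He,Li,Be,C}; column 2 has {H,He,C}; that leaves B.
At row 1, column 4: row 1 has {He,Li,Be,B,C}; column 4 has {He,Be,C}; that leaves H.
At row 4, column 4: row 4 has {H,He,B,C}; column 4 has {H,He,Be,C}; that leaves Li.
At row 5, column 2: row 5 has {H,He,Be,C}; column 2 has {H,He,B,C}; that leaves Li.
At row 5, column 4: row 5 has {H,He,Li,Be,C}; column 4 has {H,He,Li,Be,C}; that leaves B.
At row 4, column 2: row 4 has {H,He,Li,B,C}; column 2 has {H,He,Li,B,C}; that leaves Be.

He B C H Be Li / Be He B C Li H / Li C H He B Be / B Be He Li H C / H Li Be B C He / C H Li Be He B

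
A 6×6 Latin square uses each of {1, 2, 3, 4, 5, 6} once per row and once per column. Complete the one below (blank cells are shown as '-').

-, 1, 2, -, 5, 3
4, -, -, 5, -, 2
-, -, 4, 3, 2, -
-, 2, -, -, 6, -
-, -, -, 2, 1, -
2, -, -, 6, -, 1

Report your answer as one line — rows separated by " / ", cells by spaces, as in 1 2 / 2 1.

6 1 2 4 5 3 / 4 6 1 5 3 2 / 1 5 4 3 2 6 / 5 2 3 1 6 4 / 3 4 6 2 1 5 / 2 3 5 6 4 1

(r1,c1) = 6
(r1,c4) = 4
(r2,c5) = 3
(r4,c4) = 1
(r6,c5) = 4
(r2,c2) = 6
(r2,c3) = 1
(r3,c2) = 5
(r3,c6) = 6
(r6,c2) = 3
(r6,c3) = 5
(r3,c1) = 1
(r4,c3) = 3
(r5,c2) = 4
(r5,c3) = 6
(r5,c6) = 5
(r4,c1) = 5
(r4,c6) = 4
(r5,c1) = 3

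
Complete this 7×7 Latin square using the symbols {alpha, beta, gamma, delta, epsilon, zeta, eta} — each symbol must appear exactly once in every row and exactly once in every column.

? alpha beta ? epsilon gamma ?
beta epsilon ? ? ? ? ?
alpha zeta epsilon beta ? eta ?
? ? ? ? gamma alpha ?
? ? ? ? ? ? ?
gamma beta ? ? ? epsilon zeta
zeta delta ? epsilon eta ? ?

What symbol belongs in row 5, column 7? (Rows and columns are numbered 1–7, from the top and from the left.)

epsilon

(r3,c5) = delta
(r3,c7) = gamma
(r4,c2) = eta
(r5,c2) = gamma
(r6,c5) = alpha
(r7,c6) = beta
(r7,c7) = alpha
(r2,c5) = zeta
(r2,c6) = delta
(r2,c7) = eta
(r5,c5) = beta
(r5,c6) = zeta
(r7,c3) = gamma
(r1,c7) = delta
(r2,c3) = alpha
(r2,c4) = gamma
(r5,c7) = epsilon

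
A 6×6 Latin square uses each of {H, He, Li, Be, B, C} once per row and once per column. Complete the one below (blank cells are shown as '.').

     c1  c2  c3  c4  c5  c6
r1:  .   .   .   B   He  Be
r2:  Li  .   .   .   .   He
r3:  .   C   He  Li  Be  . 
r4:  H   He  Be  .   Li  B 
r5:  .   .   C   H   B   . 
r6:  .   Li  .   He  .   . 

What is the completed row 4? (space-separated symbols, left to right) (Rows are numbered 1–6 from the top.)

row 1 has {He,Be,B}; column 1 has {H,Li} — only C is left for (r1,c1).
row 1 has {He,Be,B,C}; column 2 has {He,Li,C} — only H is left for (r1,c2).
row 1 has {H,He,Be,B,C}; column 3 has {He,Be,C} — only Li is left for (r1,c3).
row 3 has {He,Li,Be,C}; column 1 has {H,Li,C} — only B is left for (r3,c1).
row 3 has {He,Li,Be,B,C}; column 6 has {He,Be,B} — only H is left for (r3,c6).
row 4 has {H,He,Li,Be,B}; column 4 has {H,He,Li,B} — only C is left for (r4,c4).

H He Be C Li B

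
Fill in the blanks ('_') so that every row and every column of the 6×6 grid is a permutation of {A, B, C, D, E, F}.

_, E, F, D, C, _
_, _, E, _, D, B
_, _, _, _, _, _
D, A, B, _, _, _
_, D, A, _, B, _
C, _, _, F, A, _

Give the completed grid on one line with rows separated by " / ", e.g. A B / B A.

B E F D C A / F C E A D B / A F C B E D / D A B E F C / E D A C B F / C B D F A E

At row 1, column 6: row 1 has {C,D,E,F}; column 6 has {B}; that leaves A.
At row 6, column 2: row 6 has {A,C,F}; column 2 has {A,D,E}; that leaves B.
At row 6, column 3: row 6 has {A,B,C,F}; column 3 has {A,B,E,F}; that leaves D.
At row 6, column 6: row 6 has {A,B,C,D,F}; column 6 has {A,B}; that leaves E.
At row 1, column 1: row 1 has {A,C,D,E,F}; column 1 has {C,D}; that leaves B.
At row 3, column 3: row 3 is empty so far; column 3 has {A,B,D,E,F}; that leaves C.
At row 3, column 2: row 3 has {C}; column 2 has {A,B,D,E}; that leaves F.
At row 3, column 5: row 3 has {C,F}; column 5 has {A,B,C,D}; that leaves E.
At row 3, column 6: row 3 has {C,E,F}; column 6 has {A,B,E}; that leaves D.
At row 4, column 5: row 4 has {A,B,D}; column 5 has {A,B,C,D,E}; that leaves F.
At row 4, column 6: row 4 has {A,B,D,F}; column 6 has {A,B,D,E}; that leaves C.
At row 5, column 6: row 5 has {A,B,D}; column 6 has {A,B,C,D,E}; that leaves F.
At row 2, column 2: row 2 has {B,D,E}; column 2 has {A,B,D,E,F}; that leaves C.
At row 2, column 4: row 2 has {B,C,D,E}; column 4 has {D,F}; that leaves A.
At row 3, column 1: row 3 has {C,D,E,F}; column 1 has {B,C,D}; that leaves A.
At row 3, column 4: row 3 has {A,C,D,E,F}; column 4 has {A,D,F}; that leaves B.
At row 4, column 4: row 4 has {A,B,C,D,F}; column 4 has {A,B,D,F}; that leaves E.
At row 5, column 1: row 5 has {A,B,D,F}; column 1 has {A,B,C,D}; that leaves E.
At row 5, column 4: row 5 has {A,B,D,E,F}; column 4 has {A,B,D,E,F}; that leaves C.
At row 2, column 1: row 2 has {A,B,C,D,E}; column 1 has {A,B,C,D,E}; that leaves F.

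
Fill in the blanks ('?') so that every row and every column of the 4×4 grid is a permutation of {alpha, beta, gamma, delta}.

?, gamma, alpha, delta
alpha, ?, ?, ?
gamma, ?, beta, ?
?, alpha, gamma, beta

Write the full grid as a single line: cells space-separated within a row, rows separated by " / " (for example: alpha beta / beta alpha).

beta gamma alpha delta / alpha beta delta gamma / gamma delta beta alpha / delta alpha gamma beta

row 1 has {alpha,gamma,delta}; column 1 has {alpha,gamma} — only beta is left for (r1,c1).
row 2 has {alpha}; column 3 has {alpha,beta,gamma} — only delta is left for (r2,c3).
row 2 has {alpha,delta}; column 4 has {beta,delta} — only gamma is left for (r2,c4).
row 3 has {beta,gamma}; column 2 has {alpha,gamma} — only delta is left for (r3,c2).
row 3 has {beta,gamma,delta}; column 4 has {beta,gamma,delta} — only alpha is left for (r3,c4).
row 4 has {alpha,beta,gamma}; column 1 has {alpha,beta,gamma} — only delta is left for (r4,c1).
row 2 has {alpha,gamma,delta}; column 2 has {alpha,gamma,delta} — only beta is left for (r2,c2).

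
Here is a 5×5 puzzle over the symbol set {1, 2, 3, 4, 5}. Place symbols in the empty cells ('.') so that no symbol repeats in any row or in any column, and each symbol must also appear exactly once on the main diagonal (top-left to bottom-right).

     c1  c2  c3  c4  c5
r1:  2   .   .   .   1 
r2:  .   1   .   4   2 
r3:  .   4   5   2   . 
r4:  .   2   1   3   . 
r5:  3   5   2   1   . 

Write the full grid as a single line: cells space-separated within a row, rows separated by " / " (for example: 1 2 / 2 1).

2 3 4 5 1 / 5 1 3 4 2 / 1 4 5 2 3 / 4 2 1 3 5 / 3 5 2 1 4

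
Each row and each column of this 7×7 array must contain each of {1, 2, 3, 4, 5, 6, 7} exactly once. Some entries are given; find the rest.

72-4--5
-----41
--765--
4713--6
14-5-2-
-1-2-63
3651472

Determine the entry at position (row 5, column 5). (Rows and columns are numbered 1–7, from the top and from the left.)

6

At row 2, column 4: row 2 has {1,4}; column 4 has {1,2,3,4,5,6}; that leaves 7.
At row 3, column 1: row 3 has {5,6,7}; column 1 has {1,3,4,7}; that leaves 2.
At row 3, column 2: row 3 has {2,5,6,7}; column 2 has {1,2,4,6,7}; that leaves 3.
At row 3, column 6: row 3 has {2,3,5,6,7}; column 6 has {2,4,6,7}; that leaves 1.
At row 3, column 7: row 3 has {1,2,3,5,6,7}; column 7 has {1,2,3,5,6}; that leaves 4.
At row 4, column 5: row 4 has {1,3,4,6,7}; column 5 has {4,5}; that leaves 2.
At row 4, column 6: row 4 has {1,2,3,4,6,7}; column 6 has {1,2,4,6,7}; that leaves 5.
At row 5, column 7: row 5 has {1,2,4,5}; column 7 has {1,2,3,4,5,6}; that leaves 7.
At row 6, column 1: row 6 has {1,2,3,6}; column 1 has {1,2,3,4,7}; that leaves 5.
At row 6, column 3: row 6 has {1,2,3,5,6}; column 3 has {1,5,7}; that leaves 4.
At row 6, column 5: row 6 has {1,2,3,4,5,6}; column 5 has {2,4,5}; that leaves 7.
At row 1, column 6: row 1 has {2,4,5,7}; column 6 has {1,2,4,5,6,7}; that leaves 3.
At row 2, column 1: row 2 has {1,4,7}; column 1 has {1,2,3,4,5,7}; that leaves 6.
At row 2, column 2: row 2 has {1,4,6,7}; column 2 has {1,2,3,4,6,7}; that leaves 5.
At row 2, column 5: row 2 has {1,4,5,6,7}; column 5 has {2,4,5,7}; that leaves 3.
At row 5, column 5: row 5 has {1,2,4,5,7}; column 5 has {2,3,4,5,7}; that leaves 6.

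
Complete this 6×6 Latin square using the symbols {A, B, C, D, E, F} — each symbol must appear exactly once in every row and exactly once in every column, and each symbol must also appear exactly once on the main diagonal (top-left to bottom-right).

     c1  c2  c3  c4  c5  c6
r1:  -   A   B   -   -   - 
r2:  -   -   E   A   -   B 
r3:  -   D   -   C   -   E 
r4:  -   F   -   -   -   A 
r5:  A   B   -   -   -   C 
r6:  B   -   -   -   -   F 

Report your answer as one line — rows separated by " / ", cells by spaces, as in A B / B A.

row 1 has {A,B}; column 6 has {A,B,C,E,F} — only D is left for (r1,c6).
row 2 has {A,B,E}; column 2 has {A,B,D,F}; the diagonal has {F} — only C is left for (r2,c2).
row 3 has {C,D,E}; column 1 has {A,B} — only F is left for (r3,c1).
row 3 has {C,D,E,F}; column 3 has {B,E}; the diagonal has {C,F} — only A is left for (r3,c3).
row 3 has {A,C,D,E,F}; column 5 is empty so far — only B is left for (r3,c5).
row 6 has {B,F}; column 2 has {A,B,C,D,F} — only E is left for (r6,c2).
row 6 has {B,E,F}; column 4 has {A,C} — only D is left for (r6,c4).
row 1 has {A,B,D}; column 1 has {A,B,F}; the diagonal has {A,C,F} — only E is left for (r1,c1).
row 1 has {A,B,D,E}; column 4 has {A,C,D} — only F is left for (r1,c4).
row 1 has {A,B,D,E,F}; column 5 has {B} — only C is left for (r1,c5).
row 2 has {A,B,C,E}; column 1 has {A,B,E,F} — only D is left for (r2,c1).
row 2 has {A,B,C,D,E}; column 5 has {B,C} — only F is left for (r2,c5).
row 4 has {A,F}; column 1 has {A,B,D,E,F} — only C is left for (r4,c1).
row 4 has {A,C,F}; column 3 has {A,B,E} — only D is left for (r4,c3).
row 4 has {A,C,D,F}; column 4 has {A,C,D,F}; the diagonal has {A,C,E,F} — only B is left for (r4,c4).
row 4 has {A,B,C,D,F}; column 5 has {B,C,F} — only E is left for (r4,c5).
row 5 has {A,B,C}; column 3 has {A,B,D,E} — only F is left for (r5,c3).
row 5 has {A,B,C,F}; column 4 has {A,B,C,D,F} — only E is left for (r5,c4).
row 5 has {A,B,C,E,F}; column 5 has {B,C,E,F}; the diagonal has {A,B,C,E,F} — only D is left for (r5,c5).
row 6 has {B,D,E,F}; column 3 has {A,B,D,E,F} — only C is left for (r6,c3).
row 6 has {B,C,D,E,F}; column 5 has {B,C,D,E,F} — only A is left for (r6,c5).

E A B F C D / D C E A F B / F D A C B E / C F D B E A / A B F E D C / B E C D A F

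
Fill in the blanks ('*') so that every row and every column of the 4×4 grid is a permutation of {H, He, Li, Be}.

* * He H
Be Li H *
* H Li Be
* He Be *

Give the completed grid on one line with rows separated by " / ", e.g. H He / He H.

Li Be He H / Be Li H He / He H Li Be / H He Be Li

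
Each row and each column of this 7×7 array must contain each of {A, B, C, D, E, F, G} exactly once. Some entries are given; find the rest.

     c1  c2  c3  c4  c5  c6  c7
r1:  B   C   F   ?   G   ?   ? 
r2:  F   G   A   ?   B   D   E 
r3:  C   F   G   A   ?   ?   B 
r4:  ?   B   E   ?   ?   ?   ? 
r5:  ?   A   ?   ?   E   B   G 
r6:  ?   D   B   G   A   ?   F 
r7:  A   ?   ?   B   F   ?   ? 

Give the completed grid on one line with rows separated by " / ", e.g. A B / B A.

(r2,c4) = C
(r3,c5) = D
(r3,c6) = E
(r4,c5) = C
(r5,c1) = D
(r5,c3) = C
(r5,c4) = F
(r6,c1) = E
(r6,c6) = C
(r7,c2) = E
(r7,c3) = D
(r7,c6) = G
(r7,c7) = C
(r1,c6) = A
(r1,c7) = D
(r4,c1) = G
(r4,c4) = D
(r4,c6) = F
(r4,c7) = A
(r1,c4) = E

B C F E G A D / F G A C B D E / C F G A D E B / G B E D C F A / D A C F E B G / E D B G A C F / A E D B F G C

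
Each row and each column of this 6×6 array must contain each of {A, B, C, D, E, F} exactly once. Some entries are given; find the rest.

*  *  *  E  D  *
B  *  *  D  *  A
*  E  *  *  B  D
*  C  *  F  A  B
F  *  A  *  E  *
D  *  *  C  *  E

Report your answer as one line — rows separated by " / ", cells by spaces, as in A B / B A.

A B C E D F / B F E D C A / C E F A B D / E C D F A B / F D A B E C / D A B C F E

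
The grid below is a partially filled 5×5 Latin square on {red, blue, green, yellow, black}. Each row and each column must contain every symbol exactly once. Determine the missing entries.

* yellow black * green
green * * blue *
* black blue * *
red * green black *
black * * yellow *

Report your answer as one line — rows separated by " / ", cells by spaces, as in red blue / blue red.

blue yellow black red green / green red yellow blue black / yellow black blue green red / red blue green black yellow / black green red yellow blue

(r1,c1) = blue
(r1,c4) = red
(r2,c2) = red
(r2,c3) = yellow
(r2,c5) = black
(r3,c1) = yellow
(r3,c4) = green
(r3,c5) = red
(r4,c2) = blue
(r4,c5) = yellow
(r5,c2) = green
(r5,c3) = red
(r5,c5) = blue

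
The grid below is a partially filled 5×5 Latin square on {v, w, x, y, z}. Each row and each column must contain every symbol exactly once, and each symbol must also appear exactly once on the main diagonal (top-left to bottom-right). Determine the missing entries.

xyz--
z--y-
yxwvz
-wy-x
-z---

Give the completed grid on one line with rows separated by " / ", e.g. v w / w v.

At row 1, column 4: row 1 has {x,y,z}; column 4 has {v,y}; that leaves w.
At row 1, column 5: row 1 has {w,x,y,z}; column 5 has {x,z}; that leaves v.
At row 2, column 2: row 2 has {y,z}; column 2 has {w,x,y,z}; the diagonal has {w,x}; that leaves v.
At row 2, column 3: row 2 has {v,y,z}; column 3 has {w,y,z}; that leaves x.
At row 2, column 5: row 2 has {v,x,y,z}; column 5 has {v,x,z}; that leaves w.
At row 4, column 1: row 4 has {w,x,y}; column 1 has {x,y,z}; that leaves v.
At row 4, column 4: row 4 has {v,w,x,y}; column 4 has {v,w,y}; the diagonal has {v,w,x}; that leaves z.
At row 5, column 1: row 5 has {z}; column 1 has {v,x,y,z}; that leaves w.
At row 5, column 3: row 5 has {w,z}; column 3 has {w,x,y,z}; that leaves v.
At row 5, column 4: row 5 has {v,w,z}; column 4 has {v,w,y,z}; that leaves x.
At row 5, column 5: row 5 has {v,w,x,z}; column 5 has {v,w,x,z}; the diagonal has {v,w,x,z}; that leaves y.

x y z w v / z v x y w / y x w v z / v w y z x / w z v x y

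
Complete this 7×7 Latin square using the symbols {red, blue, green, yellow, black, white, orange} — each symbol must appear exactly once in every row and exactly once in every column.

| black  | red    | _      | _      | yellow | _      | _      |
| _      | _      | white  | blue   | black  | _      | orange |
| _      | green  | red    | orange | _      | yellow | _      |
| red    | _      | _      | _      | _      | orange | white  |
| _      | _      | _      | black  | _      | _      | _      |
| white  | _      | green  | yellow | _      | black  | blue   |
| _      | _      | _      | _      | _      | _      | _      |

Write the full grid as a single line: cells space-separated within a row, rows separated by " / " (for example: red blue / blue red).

(r1,c7) = green
(r2,c2) = yellow
(r3,c1) = blue
(r3,c5) = white
(r3,c7) = black
(r4,c4) = green
(r4,c5) = blue
(r6,c2) = orange
(r6,c5) = red
(r1,c4) = white
(r1,c6) = blue
(r2,c1) = green
(r2,c6) = red
(r4,c2) = black
(r4,c3) = yellow
(r7,c4) = red
(r7,c7) = yellow
(r1,c3) = orange
(r5,c3) = blue
(r5,c7) = red
(r7,c1) = orange
(r7,c3) = black
(r7,c5) = green
(r7,c6) = white
(r5,c1) = yellow
(r5,c2) = white
(r5,c5) = orange
(r5,c6) = green
(r7,c2) = blue

black red orange white yellow blue green / green yellow white blue black red orange / blue green red orange white yellow black / red black yellow green blue orange white / yellow white blue black orange green red / white orange green yellow red black blue / orange blue black red green white yellow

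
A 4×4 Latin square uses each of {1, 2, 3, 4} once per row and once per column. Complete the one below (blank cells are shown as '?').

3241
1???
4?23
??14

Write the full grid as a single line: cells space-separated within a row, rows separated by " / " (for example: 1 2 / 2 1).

3 2 4 1 / 1 4 3 2 / 4 1 2 3 / 2 3 1 4

row 2 has {1}; column 3 has {1,2,4} — only 3 is left for (r2,c3).
row 2 has {1,3}; column 4 has {1,3,4} — only 2 is left for (r2,c4).
row 3 has {2,3,4}; column 2 has {2} — only 1 is left for (r3,c2).
row 4 has {1,4}; column 1 has {1,3,4} — only 2 is left for (r4,c1).
row 4 has {1,2,4}; column 2 has {1,2} — only 3 is left for (r4,c2).
row 2 has {1,2,3}; column 2 has {1,2,3} — only 4 is left for (r2,c2).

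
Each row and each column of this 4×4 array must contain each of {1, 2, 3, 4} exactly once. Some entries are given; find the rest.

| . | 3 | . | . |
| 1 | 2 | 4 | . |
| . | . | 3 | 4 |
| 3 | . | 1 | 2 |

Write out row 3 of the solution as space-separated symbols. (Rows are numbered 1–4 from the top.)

2 1 3 4

row 1 has {3}; column 3 has {1,3,4} — only 2 is left for (r1,c3).
row 1 has {2,3}; column 4 has {2,4} — only 1 is left for (r1,c4).
row 2 has {1,2,4}; column 4 has {1,2,4} — only 3 is left for (r2,c4).
row 3 has {3,4}; column 1 has {1,3} — only 2 is left for (r3,c1).
row 3 has {2,3,4}; column 2 has {2,3} — only 1 is left for (r3,c2).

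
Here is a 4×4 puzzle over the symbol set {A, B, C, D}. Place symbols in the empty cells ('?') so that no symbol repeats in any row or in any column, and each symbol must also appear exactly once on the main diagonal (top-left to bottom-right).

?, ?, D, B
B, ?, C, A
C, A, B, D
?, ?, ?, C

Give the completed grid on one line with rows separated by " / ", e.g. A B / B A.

A C D B / B D C A / C A B D / D B A C

(r1,c1): row 1 has {B,D}; column 1 has {B,C}; the diagonal has {B,C}, so it must be A.
(r1,c2): row 1 has {A,B,D}; column 2 has {A}, so it must be C.
(r2,c2): row 2 has {A,B,C}; column 2 has {A,C}; the diagonal has {A,B,C}, so it must be D.
(r4,c1): row 4 has {C}; column 1 has {A,B,C}, so it must be D.
(r4,c2): row 4 has {C,D}; column 2 has {A,C,D}, so it must be B.
(r4,c3): row 4 has {B,C,D}; column 3 has {B,C,D}, so it must be A.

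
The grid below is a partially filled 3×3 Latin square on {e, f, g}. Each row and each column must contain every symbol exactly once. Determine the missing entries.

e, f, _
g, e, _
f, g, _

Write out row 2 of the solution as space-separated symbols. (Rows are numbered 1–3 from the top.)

(r1,c3): row 1 has {e,f}; column 3 is empty so far, so it must be g.
(r2,c3): row 2 has {e,g}; column 3 has {g}, so it must be f.

g e f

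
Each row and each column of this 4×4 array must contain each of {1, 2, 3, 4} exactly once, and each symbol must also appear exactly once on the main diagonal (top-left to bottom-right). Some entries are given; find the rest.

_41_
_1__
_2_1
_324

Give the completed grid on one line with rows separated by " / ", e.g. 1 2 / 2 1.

2 4 1 3 / 3 1 4 2 / 4 2 3 1 / 1 3 2 4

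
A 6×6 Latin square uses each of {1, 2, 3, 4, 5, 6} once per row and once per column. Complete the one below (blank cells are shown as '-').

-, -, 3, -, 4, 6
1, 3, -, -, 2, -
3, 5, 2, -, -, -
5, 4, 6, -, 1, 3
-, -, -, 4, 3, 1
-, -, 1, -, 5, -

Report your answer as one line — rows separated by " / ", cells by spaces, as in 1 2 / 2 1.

2 1 3 5 4 6 / 1 3 4 6 2 5 / 3 5 2 1 6 4 / 5 4 6 2 1 3 / 6 2 5 4 3 1 / 4 6 1 3 5 2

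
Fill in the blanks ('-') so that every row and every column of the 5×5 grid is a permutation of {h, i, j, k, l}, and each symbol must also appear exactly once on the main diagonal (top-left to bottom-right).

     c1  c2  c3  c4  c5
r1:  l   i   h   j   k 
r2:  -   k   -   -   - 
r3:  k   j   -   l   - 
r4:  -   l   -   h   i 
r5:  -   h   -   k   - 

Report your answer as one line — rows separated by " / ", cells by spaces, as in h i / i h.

l i h j k / h k j i l / k j i l h / j l k h i / i h l k j

(r2,c4) = i
(r3,c3) = i
(r3,c5) = h
(r4,c1) = j
(r4,c3) = k
(r5,c1) = i
(r5,c5) = j
(r2,c1) = h
(r2,c5) = l
(r5,c3) = l
(r2,c3) = j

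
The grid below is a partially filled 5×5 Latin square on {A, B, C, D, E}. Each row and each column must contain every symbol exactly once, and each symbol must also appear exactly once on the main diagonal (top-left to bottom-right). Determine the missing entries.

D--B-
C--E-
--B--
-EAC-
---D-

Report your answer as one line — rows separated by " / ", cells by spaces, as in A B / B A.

D C E B A / C A D E B / E D B A C / B E A C D / A B C D E

(r2,c2): row 2 has {C,E}; column 2 has {E}; the diagonal has {B,C,D}, so it must be A.
(r2,c3): row 2 has {A,C,E}; column 3 has {A,B}, so it must be D.
(r2,c5): row 2 has {A,C,D,E}; column 5 is empty so far, so it must be B.
(r3,c4): row 3 has {B}; column 4 has {B,C,D,E}, so it must be A.
(r4,c1): row 4 has {A,C,E}; column 1 has {C,D}, so it must be B.
(r4,c5): row 4 has {A,B,C,E}; column 5 has {B}, so it must be D.
(r5,c5): row 5 has {D}; column 5 has {B,D}; the diagonal has {A,B,C,D}, so it must be E.
(r1,c2): row 1 has {B,D}; column 2 has {A,E}, so it must be C.
(r1,c3): row 1 has {B,C,D}; column 3 has {A,B,D}, so it must be E.
(r1,c5): row 1 has {B,C,D,E}; column 5 has {B,D,E}, so it must be A.
(r3,c1): row 3 has {A,B}; column 1 has {B,C,D}, so it must be E.
(r3,c2): row 3 has {A,B,E}; column 2 has {A,C,E}, so it must be D.
(r3,c5): row 3 has {A,B,D,E}; column 5 has {A,B,D,E}, so it must be C.
(r5,c1): row 5 has {D,E}; column 1 has {B,C,D,E}, so it must be A.
(r5,c2): row 5 has {A,D,E}; column 2 has {A,C,D,E}, so it must be B.
(r5,c3): row 5 has {A,B,D,E}; column 3 has {A,B,D,E}, so it must be C.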